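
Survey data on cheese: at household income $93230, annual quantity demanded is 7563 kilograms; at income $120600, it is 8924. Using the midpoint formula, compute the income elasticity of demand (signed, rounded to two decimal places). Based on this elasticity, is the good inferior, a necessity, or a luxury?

%ΔQ = (8924 − 7563)/[( 7563 + 8924)/2] = 1361/8243.5 = 0.165099…
%ΔIncome = (120600 − 93230)/[( 93230 + 120600)/2] = 27370/106915 = 0.255997…
E_income = (1361/8243.5) / (27370/106915) = 0.6449…
0 < E_income < 1 ⇒ normal good, necessity.

0.64; necessity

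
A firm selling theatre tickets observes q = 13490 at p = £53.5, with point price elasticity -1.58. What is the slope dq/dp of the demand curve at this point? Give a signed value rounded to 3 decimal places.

Ed = (dq/dp)·(p/q) ⇒ dq/dp = Ed·q/p = (-1.58)·13490/53.5 = -398.39626…

-398.396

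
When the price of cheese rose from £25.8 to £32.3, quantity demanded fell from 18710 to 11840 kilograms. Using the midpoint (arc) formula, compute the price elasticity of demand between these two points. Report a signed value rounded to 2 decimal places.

-2.01

%ΔQ = (11840 − 18710) / [(18710 + 11840)/2] = -6870/15275 = -0.449754…
%ΔP = (32.3 − 25.8) / [(25.8 + 32.3)/2] = 6.5/29.05 = 0.223752…
Arc Ed = %ΔQ / %ΔP = (-6870/15275) / (6.5/29.05) = -2.0100…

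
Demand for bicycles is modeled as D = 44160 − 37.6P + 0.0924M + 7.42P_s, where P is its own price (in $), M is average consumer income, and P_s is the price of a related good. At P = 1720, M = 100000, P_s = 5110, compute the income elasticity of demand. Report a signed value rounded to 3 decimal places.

0.347

At the given values, D = 44160 − 37.6(1720) + 0.0924(100000) + 7.42(5110) = 26644.2.
∂D/∂M = 0.0924.
E = (0.0924) × (100000/26644.2) = 0.34679…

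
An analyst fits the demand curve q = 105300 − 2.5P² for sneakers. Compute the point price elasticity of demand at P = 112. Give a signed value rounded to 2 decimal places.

-0.85

dq/dP = −2·2.5·P = -560. At P = 112, q = 73940.
Ed = (dq/dP)·(P/q) = (-560) × (112/73940) = -0.8482…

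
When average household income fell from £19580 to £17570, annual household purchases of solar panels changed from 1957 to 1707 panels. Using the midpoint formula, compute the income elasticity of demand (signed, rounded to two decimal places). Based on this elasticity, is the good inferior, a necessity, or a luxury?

1.26; luxury

%ΔQ = (1707 − 1957)/[( 1957 + 1707)/2] = -250/1832 = -0.136462…
%ΔIncome = (17570 − 19580)/[( 19580 + 17570)/2] = -2010/18575 = -0.108209…
E_income = (-250/1832) / (-2010/18575) = 1.2610…
E_income > 1 ⇒ normal good, luxury.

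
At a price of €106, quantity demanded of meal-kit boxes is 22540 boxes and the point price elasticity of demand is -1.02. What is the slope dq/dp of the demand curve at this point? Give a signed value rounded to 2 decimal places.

Ed = (dq/dp)·(p/q) ⇒ dq/dp = Ed·q/p = (-1.02)·22540/106 = -216.8943…

-216.89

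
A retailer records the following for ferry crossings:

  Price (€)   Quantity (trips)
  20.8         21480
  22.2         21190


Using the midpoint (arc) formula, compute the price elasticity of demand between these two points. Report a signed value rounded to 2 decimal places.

%ΔQ = (21190 − 21480) / [(21480 + 21190)/2] = -290/21335 = -0.013592…
%ΔP = (22.2 − 20.8) / [(20.8 + 22.2)/2] = 1.4/21.5 = 0.065116…
Arc Ed = %ΔQ / %ΔP = (-290/21335) / (1.4/21.5) = -0.2087…

-0.21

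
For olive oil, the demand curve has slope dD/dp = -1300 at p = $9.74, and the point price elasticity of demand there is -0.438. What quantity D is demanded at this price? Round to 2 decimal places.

28908.68

Ed = (dD/dp)·(p/D) ⇒ D = (dD/dp)·p/Ed = (-1300)·9.74/(-0.438) = 28908.6757…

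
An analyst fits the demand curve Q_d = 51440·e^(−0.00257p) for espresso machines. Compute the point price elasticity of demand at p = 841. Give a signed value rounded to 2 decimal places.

dQ_d/dp = −0.00257·Q_d = -15.2252. At p = 841, Q_d = 5924.2.
Ed = (dQ_d/dp)·(p/Q_d) = (-15.2252) × (841/5924.2) = -2.1613…

-2.16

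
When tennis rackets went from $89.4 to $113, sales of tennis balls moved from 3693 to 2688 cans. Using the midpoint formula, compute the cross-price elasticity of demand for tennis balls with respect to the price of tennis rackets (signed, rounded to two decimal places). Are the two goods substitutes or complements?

%ΔQ_{tennis balls} = (2688 − 3693)/avg = -1005/3190.5 = -0.314997…
%ΔP_{tennis rackets} = (113 − 89.4)/avg = 23.6/101.2 = 0.233201…
E_cross = (-1005/3190.5) / (23.6/101.2) = -1.3507…
E_cross < 0 ⇒ the goods are complements.

-1.35; complements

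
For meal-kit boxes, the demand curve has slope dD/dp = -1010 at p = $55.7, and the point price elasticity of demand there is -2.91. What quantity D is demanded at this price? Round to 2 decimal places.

19332.30

Ed = (dD/dp)·(p/D) ⇒ D = (dD/dp)·p/Ed = (-1010)·55.7/(-2.91) = 19332.3024…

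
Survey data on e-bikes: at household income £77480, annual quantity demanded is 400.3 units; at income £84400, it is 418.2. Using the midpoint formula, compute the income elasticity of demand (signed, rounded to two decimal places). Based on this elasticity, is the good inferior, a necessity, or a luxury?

%ΔQ = (418.2 − 400.3)/[( 400.3 + 418.2)/2] = 17.9/409.25 = 0.043738…
%ΔIncome = (84400 − 77480)/[( 77480 + 84400)/2] = 6920/80940 = 0.085495…
E_income = (17.9/409.25) / (6920/80940) = 0.5115…
0 < E_income < 1 ⇒ normal good, necessity.

0.51; necessity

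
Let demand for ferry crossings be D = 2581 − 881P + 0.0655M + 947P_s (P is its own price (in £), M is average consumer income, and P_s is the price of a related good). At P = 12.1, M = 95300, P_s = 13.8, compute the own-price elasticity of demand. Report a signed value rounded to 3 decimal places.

-0.949

At the given values, D = 2581 − 881(12.1) + 0.0655(95300) + 947(13.8) = 11231.65.
∂D/∂P = −881.
E = (-881) × (12.1/11231.65) = -0.94911…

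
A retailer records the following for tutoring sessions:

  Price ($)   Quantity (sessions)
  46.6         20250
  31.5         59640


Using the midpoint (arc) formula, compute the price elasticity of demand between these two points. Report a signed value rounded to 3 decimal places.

%ΔQ = (59640 − 20250) / [(20250 + 59640)/2] = 39390/39945 = 0.986105…
%ΔP = (31.5 − 46.6) / [(46.6 + 31.5)/2] = -15.1/39.05 = -0.386683…
Arc Ed = %ΔQ / %ΔP = (39390/39945) / (-15.1/39.05) = -2.55016…

-2.550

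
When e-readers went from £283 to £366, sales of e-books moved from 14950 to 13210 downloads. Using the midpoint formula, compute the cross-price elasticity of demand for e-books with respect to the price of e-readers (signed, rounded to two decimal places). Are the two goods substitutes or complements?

%ΔQ_{e-books} = (13210 − 14950)/avg = -1740/14080 = -0.123579…
%ΔP_{e-readers} = (366 − 283)/avg = 83/324.5 = 0.255778…
E_cross = (-1740/14080) / (83/324.5) = -0.4831…
E_cross < 0 ⇒ the goods are complements.

-0.48; complements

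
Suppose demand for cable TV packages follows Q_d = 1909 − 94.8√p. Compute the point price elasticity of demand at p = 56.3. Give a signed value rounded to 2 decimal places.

-0.30

dQ_d/dp = −94.8/(2√p) = -6.31719. At p = 56.3, Q_d = 1197.68.
Ed = (dQ_d/dp)·(p/Q_d) = (-6.31719) × (56.3/1197.68) = -0.2969…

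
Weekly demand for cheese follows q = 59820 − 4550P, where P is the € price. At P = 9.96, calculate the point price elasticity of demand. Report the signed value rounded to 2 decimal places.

dq/dP = −4550. At P = 9.96, q = 59820 − 4550(9.96) = 14502.
Ed = (dq/dP)·(P/q) = −4550 × (9.96/14502) = -3.1249…

-3.12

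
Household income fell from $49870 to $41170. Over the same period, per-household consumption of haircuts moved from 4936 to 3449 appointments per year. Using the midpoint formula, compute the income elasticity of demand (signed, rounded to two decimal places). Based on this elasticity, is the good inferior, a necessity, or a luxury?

%ΔQ = (3449 − 4936)/[( 4936 + 3449)/2] = -1487/4192.5 = -0.354680…
%ΔIncome = (41170 − 49870)/[( 49870 + 41170)/2] = -8700/45520 = -0.191124…
E_income = (-1487/4192.5) / (-8700/45520) = 1.8557…
E_income > 1 ⇒ normal good, luxury.

1.86; luxury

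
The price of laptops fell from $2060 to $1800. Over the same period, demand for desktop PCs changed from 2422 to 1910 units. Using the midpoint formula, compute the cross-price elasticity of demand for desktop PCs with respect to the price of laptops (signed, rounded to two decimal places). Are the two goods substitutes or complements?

1.75; substitutes

%ΔQ_{desktop PCs} = (1910 − 2422)/avg = -512/2166 = -0.236380…
%ΔP_{laptops} = (1800 − 2060)/avg = -260/1930 = -0.134715…
E_cross = (-512/2166) / (-260/1930) = 1.7546…
E_cross > 0 ⇒ the goods are substitutes.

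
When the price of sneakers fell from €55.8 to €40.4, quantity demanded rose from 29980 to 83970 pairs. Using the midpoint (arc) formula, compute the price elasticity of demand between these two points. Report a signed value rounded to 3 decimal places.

%ΔQ = (83970 − 29980) / [(29980 + 83970)/2] = 53990/56975 = 0.947608…
%ΔP = (40.4 − 55.8) / [(55.8 + 40.4)/2] = -15.4/48.1 = -0.320166…
Arc Ed = %ΔQ / %ΔP = (53990/56975) / (-15.4/48.1) = -2.95973…

-2.960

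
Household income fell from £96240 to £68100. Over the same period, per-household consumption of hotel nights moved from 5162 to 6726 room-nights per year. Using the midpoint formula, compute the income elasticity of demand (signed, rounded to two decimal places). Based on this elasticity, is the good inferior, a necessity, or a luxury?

%ΔQ = (6726 − 5162)/[( 5162 + 6726)/2] = 1564/5944 = 0.263122…
%ΔIncome = (68100 − 96240)/[( 96240 + 68100)/2] = -28140/82170 = -0.342460…
E_income = (1564/5944) / (-28140/82170) = -0.7683…
E_income < 0 ⇒ inferior good.

-0.77; inferior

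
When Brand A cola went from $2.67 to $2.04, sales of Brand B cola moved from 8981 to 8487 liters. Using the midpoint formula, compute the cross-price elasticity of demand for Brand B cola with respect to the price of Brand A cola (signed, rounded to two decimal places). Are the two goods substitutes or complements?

%ΔQ_{Brand B cola} = (8487 − 8981)/avg = -494/8734 = -0.056560…
%ΔP_{Brand A cola} = (2.04 − 2.67)/avg = -0.63/2.355 = -0.267515…
E_cross = (-494/8734) / (-0.63/2.355) = 0.2114…
E_cross > 0 ⇒ the goods are substitutes.

0.21; substitutes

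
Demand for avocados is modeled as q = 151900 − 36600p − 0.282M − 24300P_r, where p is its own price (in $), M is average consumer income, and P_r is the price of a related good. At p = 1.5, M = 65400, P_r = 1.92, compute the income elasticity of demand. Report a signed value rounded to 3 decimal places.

At the given values, q = 151900 − 36600(1.5) − 0.282(65400) − 24300(1.92) = 31901.2.
∂q/∂M = -0.282.
E = (-0.282) × (65400/31901.2) = -0.57812…

-0.578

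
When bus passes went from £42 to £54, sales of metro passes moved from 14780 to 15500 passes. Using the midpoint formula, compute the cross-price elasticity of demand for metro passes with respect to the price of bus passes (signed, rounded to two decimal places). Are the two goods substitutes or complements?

%ΔQ_{metro passes} = (15500 − 14780)/avg = 720/15140 = 0.047556…
%ΔP_{bus passes} = (54 − 42)/avg = 12/48 = 0.25
E_cross = (720/15140) / (12/48) = 0.1902…
E_cross > 0 ⇒ the goods are substitutes.

0.19; substitutes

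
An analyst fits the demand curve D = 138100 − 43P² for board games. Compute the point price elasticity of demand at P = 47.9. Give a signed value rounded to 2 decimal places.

dD/dP = −2·43·P = -4119.4. At P = 47.9, D = 39440.37.
Ed = (dD/dP)·(P/D) = (-4119.4) × (47.9/39440.37) = -5.0029…

-5.00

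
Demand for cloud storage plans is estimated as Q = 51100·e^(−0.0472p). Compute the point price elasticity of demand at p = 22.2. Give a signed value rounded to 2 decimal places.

-1.05

dQ/dp = −0.0472·Q = -845.847. At p = 22.2, Q = 17920.5.
Ed = (dQ/dp)·(p/Q) = (-845.847) × (22.2/17920.5) = -1.0478…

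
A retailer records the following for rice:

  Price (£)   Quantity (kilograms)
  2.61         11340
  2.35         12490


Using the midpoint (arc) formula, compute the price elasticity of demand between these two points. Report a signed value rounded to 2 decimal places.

%ΔQ = (12490 − 11340) / [(11340 + 12490)/2] = 1150/11915 = 0.096516…
%ΔP = (2.35 − 2.61) / [(2.61 + 2.35)/2] = -0.26/2.48 = -0.104838…
Arc Ed = %ΔQ / %ΔP = (1150/11915) / (-0.26/2.48) = -0.9206…

-0.92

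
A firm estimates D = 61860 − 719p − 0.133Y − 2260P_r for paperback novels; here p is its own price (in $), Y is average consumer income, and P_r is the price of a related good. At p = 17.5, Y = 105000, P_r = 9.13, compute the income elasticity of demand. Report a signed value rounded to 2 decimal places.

-0.95

At the given values, D = 61860 − 719(17.5) − 0.133(105000) − 2260(9.13) = 14678.7.
∂D/∂Y = -0.133.
E = (-0.133) × (105000/14678.7) = -0.9513…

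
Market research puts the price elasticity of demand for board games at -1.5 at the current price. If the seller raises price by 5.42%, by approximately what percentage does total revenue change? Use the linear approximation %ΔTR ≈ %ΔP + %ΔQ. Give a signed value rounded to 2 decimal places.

%ΔQ ≈ Ed × %ΔP = (-1.5) × (+5.42%) = -8.1300%
%ΔTR ≈ %ΔP + %ΔQ = (+5.42%) + (-8.1300%) = -2.7100%

-2.71%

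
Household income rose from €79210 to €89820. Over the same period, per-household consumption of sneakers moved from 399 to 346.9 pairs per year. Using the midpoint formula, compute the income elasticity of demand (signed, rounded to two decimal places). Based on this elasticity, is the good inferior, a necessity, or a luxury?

-1.11; inferior

%ΔQ = (346.9 − 399)/[( 399 + 346.9)/2] = -52.1/372.95 = -0.139697…
%ΔIncome = (89820 − 79210)/[( 79210 + 89820)/2] = 10610/84515 = 0.125539…
E_income = (-52.1/372.95) / (10610/84515) = -1.1127…
E_income < 0 ⇒ inferior good.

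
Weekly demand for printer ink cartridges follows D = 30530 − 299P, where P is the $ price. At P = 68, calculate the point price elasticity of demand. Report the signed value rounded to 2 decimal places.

dD/dP = −299. At P = 68, D = 30530 − 299(68) = 10198.
Ed = (dD/dP)·(P/D) = −299 × (68/10198) = -1.9937…

-1.99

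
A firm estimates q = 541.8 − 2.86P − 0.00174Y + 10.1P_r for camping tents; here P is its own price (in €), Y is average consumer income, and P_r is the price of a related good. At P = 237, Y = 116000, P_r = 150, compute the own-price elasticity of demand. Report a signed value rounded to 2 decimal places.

-0.58

At the given values, q = 541.8 − 2.86(237) − 0.00174(116000) + 10.1(150) = 1177.14.
∂q/∂P = −2.86.
E = (-2.86) × (237/1177.14) = -0.5758…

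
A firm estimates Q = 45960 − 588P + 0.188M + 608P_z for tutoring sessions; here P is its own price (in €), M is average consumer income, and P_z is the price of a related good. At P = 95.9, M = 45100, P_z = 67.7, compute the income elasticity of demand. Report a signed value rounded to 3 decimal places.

0.216

At the given values, Q = 45960 − 588(95.9) + 0.188(45100) + 608(67.7) = 39211.2.
∂Q/∂M = 0.188.
E = (0.188) × (45100/39211.2) = 0.21623…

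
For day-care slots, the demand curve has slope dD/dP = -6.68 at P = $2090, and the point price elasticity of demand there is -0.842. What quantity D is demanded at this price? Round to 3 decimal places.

Ed = (dD/dP)·(P/D) ⇒ D = (dD/dP)·P/Ed = (-6.68)·2090/(-0.842) = 16580.99762…

16580.998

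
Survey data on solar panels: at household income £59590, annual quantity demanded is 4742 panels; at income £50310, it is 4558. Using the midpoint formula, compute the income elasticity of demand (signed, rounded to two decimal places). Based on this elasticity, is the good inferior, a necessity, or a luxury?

0.23; necessity

%ΔQ = (4558 − 4742)/[( 4742 + 4558)/2] = -184/4650 = -0.039569…
%ΔIncome = (50310 − 59590)/[( 59590 + 50310)/2] = -9280/54950 = -0.168880…
E_income = (-184/4650) / (-9280/54950) = 0.2343…
0 < E_income < 1 ⇒ normal good, necessity.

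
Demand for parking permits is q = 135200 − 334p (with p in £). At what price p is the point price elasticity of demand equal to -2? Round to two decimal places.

269.86

Ed = −334p/(135200 − 334p). Set this equal to -2:
334p = 2·(135200 − 334p) ⇒ 334p(1 + 2) = 2·135200
p = 2·135200 / (334·3) = 269.8602…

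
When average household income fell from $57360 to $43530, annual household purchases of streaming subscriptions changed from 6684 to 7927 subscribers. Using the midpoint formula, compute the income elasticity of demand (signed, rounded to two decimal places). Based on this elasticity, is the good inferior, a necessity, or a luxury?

%ΔQ = (7927 − 6684)/[( 6684 + 7927)/2] = 1243/7305.5 = 0.170145…
%ΔIncome = (43530 − 57360)/[( 57360 + 43530)/2] = -13830/50445 = -0.274159…
E_income = (1243/7305.5) / (-13830/50445) = -0.6206…
E_income < 0 ⇒ inferior good.

-0.62; inferior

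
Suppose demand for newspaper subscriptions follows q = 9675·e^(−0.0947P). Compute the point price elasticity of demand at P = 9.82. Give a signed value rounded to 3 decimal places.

dq/dP = −0.0947·q = -361.516. At P = 9.82, q = 3817.48.
Ed = (dq/dP)·(P/q) = (-361.516) × (9.82/3817.48) = -0.92995…

-0.930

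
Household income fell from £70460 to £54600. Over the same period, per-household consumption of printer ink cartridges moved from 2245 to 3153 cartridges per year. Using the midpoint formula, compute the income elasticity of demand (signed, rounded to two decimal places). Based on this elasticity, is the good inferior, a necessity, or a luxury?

-1.33; inferior

%ΔQ = (3153 − 2245)/[( 2245 + 3153)/2] = 908/2699 = 0.336420…
%ΔIncome = (54600 − 70460)/[( 70460 + 54600)/2] = -15860/62530 = -0.253638…
E_income = (908/2699) / (-15860/62530) = -1.3263…
E_income < 0 ⇒ inferior good.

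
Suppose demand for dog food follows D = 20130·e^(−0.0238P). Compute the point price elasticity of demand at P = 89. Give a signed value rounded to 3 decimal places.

-2.118

dD/dP = −0.0238·D = -57.61. At P = 89, D = 2420.59.
Ed = (dD/dP)·(P/D) = (-57.61) × (89/2420.59) = -2.1182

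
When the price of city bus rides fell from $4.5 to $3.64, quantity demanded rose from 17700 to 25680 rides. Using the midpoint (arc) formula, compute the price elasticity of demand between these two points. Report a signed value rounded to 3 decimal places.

%ΔQ = (25680 − 17700) / [(17700 + 25680)/2] = 7980/21690 = 0.367911…
%ΔP = (3.64 − 4.5) / [(4.5 + 3.64)/2] = -0.86/4.07 = -0.211302…
Arc Ed = %ΔQ / %ΔP = (7980/21690) / (-0.86/4.07) = -1.74116…

-1.741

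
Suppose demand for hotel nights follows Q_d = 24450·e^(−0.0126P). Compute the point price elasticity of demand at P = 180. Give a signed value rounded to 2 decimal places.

-2.27

dQ_d/dP = −0.0126·Q_d = -31.8911. At P = 180, Q_d = 2531.04.
Ed = (dQ_d/dP)·(P/Q_d) = (-31.8911) × (180/2531.04) = -2.268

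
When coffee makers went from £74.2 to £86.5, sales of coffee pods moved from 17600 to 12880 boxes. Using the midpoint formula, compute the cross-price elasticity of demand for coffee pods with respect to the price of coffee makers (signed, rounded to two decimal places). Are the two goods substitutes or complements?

-2.02; complements

%ΔQ_{coffee pods} = (12880 − 17600)/avg = -4720/15240 = -0.309711…
%ΔP_{coffee makers} = (86.5 − 74.2)/avg = 12.3/80.35 = 0.153080…
E_cross = (-4720/15240) / (12.3/80.35) = -2.0231…
E_cross < 0 ⇒ the goods are complements.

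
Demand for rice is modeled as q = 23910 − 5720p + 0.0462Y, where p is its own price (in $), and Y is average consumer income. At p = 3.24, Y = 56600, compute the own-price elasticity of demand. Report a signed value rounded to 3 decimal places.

At the given values, q = 23910 − 5720(3.24) + 0.0462(56600) = 7992.12.
∂q/∂p = −5720.
E = (-5720) × (3.24/7992.12) = -2.31888…

-2.319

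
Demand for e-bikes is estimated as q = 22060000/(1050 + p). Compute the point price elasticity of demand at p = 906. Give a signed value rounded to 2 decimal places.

-0.46

dq/dp = −22060000/(1050 + p)² = -5.76591. At p = 906, q = 11278.1.
Ed = (dq/dp)·(p/q) = (-5.76591) × (906/11278.1) = -0.4631…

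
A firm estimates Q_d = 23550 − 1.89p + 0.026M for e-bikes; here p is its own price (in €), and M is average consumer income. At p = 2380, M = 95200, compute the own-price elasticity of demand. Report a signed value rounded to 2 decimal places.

At the given values, Q_d = 23550 − 1.89(2380) + 0.026(95200) = 21527.
∂Q_d/∂p = −1.89.
E = (-1.89) × (2380/21527) = -0.2089…

-0.21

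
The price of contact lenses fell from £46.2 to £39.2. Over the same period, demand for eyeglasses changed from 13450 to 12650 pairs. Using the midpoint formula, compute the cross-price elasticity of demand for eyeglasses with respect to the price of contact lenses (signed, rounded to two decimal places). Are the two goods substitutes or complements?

%ΔQ_{eyeglasses} = (12650 − 13450)/avg = -800/13050 = -0.061302…
%ΔP_{contact lenses} = (39.2 − 46.2)/avg = -7/42.7 = -0.163934…
E_cross = (-800/13050) / (-7/42.7) = 0.3739…
E_cross > 0 ⇒ the goods are substitutes.

0.37; substitutes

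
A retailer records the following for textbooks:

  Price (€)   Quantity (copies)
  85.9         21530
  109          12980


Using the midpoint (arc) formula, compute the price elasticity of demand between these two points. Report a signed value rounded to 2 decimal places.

-2.09

%ΔQ = (12980 − 21530) / [(21530 + 12980)/2] = -8550/17255 = -0.495508…
%ΔP = (109 − 85.9) / [(85.9 + 109)/2] = 23.1/97.45 = 0.237044…
Arc Ed = %ΔQ / %ΔP = (-8550/17255) / (23.1/97.45) = -2.0903…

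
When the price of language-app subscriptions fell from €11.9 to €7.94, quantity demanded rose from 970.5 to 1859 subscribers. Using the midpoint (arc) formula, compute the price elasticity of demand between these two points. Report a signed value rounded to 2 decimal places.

-1.57

%ΔQ = (1859 − 970.5) / [(970.5 + 1859)/2] = 888.5/1414.75 = 0.628026…
%ΔP = (7.94 − 11.9) / [(11.9 + 7.94)/2] = -3.96/9.92 = -0.399193…
Arc Ed = %ΔQ / %ΔP = (888.5/1414.75) / (-3.96/9.92) = -1.5732…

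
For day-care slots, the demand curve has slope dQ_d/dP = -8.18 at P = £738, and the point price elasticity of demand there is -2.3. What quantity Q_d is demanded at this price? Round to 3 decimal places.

2624.713

Ed = (dQ_d/dP)·(P/Q_d) ⇒ Q_d = (dQ_d/dP)·P/Ed = (-8.18)·738/(-2.3) = 2624.71304…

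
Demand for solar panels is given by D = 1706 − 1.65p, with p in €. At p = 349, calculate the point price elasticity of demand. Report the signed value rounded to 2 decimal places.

-0.51

dD/dp = −1.65. At p = 349, D = 1706 − 1.65(349) = 1130.15.
Ed = (dD/dp)·(p/D) = −1.65 × (349/1130.15) = -0.5095…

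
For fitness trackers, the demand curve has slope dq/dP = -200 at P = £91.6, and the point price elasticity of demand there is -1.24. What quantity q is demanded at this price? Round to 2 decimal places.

14774.19

Ed = (dq/dP)·(P/q) ⇒ q = (dq/dP)·P/Ed = (-200)·91.6/(-1.24) = 14774.1935…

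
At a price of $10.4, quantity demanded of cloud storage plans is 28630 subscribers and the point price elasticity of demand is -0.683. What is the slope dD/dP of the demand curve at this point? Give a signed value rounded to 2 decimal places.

-1880.22

Ed = (dD/dP)·(P/D) ⇒ dD/dP = Ed·D/P = (-0.683)·28630/10.4 = -1880.2201…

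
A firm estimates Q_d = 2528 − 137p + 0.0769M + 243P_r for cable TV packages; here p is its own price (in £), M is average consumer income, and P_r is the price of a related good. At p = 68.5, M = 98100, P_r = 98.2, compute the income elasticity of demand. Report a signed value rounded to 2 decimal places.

0.31

At the given values, Q_d = 2528 − 137(68.5) + 0.0769(98100) + 243(98.2) = 24549.99.
∂Q_d/∂M = 0.0769.
E = (0.0769) × (98100/24549.99) = 0.3072…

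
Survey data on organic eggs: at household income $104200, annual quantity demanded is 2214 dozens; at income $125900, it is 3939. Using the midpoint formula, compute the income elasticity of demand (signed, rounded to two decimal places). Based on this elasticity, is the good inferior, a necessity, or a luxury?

%ΔQ = (3939 − 2214)/[( 2214 + 3939)/2] = 1725/3076.5 = 0.560702…
%ΔIncome = (125900 − 104200)/[( 104200 + 125900)/2] = 21700/115050 = 0.188613…
E_income = (1725/3076.5) / (21700/115050) = 2.9727…
E_income > 1 ⇒ normal good, luxury.

2.97; luxury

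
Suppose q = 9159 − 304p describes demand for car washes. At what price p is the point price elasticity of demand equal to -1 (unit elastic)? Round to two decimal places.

Ed = −304p/(9159 − 304p). Set this equal to -1:
304p = 1·(9159 − 304p) ⇒ 304p(1 + 1) = 1·9159
p = 1·9159 / (304·2) = 15.0641…

15.06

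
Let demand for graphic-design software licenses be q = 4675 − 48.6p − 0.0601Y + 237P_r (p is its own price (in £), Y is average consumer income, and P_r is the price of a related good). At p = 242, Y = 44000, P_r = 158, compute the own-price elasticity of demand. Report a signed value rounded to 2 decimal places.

-0.42

At the given values, q = 4675 − 48.6(242) − 0.0601(44000) + 237(158) = 27715.4.
∂q/∂p = −48.6.
E = (-48.6) × (242/27715.4) = -0.4243…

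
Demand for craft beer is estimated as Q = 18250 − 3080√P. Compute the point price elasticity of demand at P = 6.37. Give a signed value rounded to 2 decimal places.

-0.37

dQ/dP = −3080/(2√P) = -610.17. At P = 6.37, Q = 10476.4.
Ed = (dQ/dP)·(P/Q) = (-610.17) × (6.37/10476.4) = -0.3710…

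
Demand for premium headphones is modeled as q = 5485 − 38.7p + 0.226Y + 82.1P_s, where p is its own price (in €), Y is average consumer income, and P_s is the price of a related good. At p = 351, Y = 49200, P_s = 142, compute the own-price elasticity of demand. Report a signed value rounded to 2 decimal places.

At the given values, q = 5485 − 38.7(351) + 0.226(49200) + 82.1(142) = 14678.7.
∂q/∂p = −38.7.
E = (-38.7) × (351/14678.7) = -0.9254…

-0.93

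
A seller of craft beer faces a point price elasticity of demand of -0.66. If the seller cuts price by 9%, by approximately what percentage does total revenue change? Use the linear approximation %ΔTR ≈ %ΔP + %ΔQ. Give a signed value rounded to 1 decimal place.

-3.1%

%ΔQ ≈ Ed × %ΔP = (-0.66) × (-9%) = +5.9400%
%ΔTR ≈ %ΔP + %ΔQ = (-9%) + (+5.9400%) = -3.0600%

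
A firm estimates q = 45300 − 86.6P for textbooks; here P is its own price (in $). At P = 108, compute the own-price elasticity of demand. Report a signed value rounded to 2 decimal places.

At the given values, q = 45300 − 86.6(108) = 35947.2.
∂q/∂P = −86.6.
E = (-86.6) × (108/35947.2) = -0.2601…

-0.26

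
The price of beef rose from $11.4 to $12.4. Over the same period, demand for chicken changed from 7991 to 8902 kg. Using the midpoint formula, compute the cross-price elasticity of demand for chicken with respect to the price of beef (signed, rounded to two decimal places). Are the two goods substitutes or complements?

1.28; substitutes

%ΔQ_{chicken} = (8902 − 7991)/avg = 911/8446.5 = 0.107855…
%ΔP_{beef} = (12.4 − 11.4)/avg = 1/11.9 = 0.084033…
E_cross = (911/8446.5) / (1/11.9) = 1.2834…
E_cross > 0 ⇒ the goods are substitutes.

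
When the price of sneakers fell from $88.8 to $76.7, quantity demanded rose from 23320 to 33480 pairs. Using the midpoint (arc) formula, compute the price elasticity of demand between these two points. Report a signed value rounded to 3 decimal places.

%ΔQ = (33480 − 23320) / [(23320 + 33480)/2] = 10160/28400 = 0.357746…
%ΔP = (76.7 − 88.8) / [(88.8 + 76.7)/2] = -12.1/82.75 = -0.146223…
Arc Ed = %ΔQ / %ΔP = (10160/28400) / (-12.1/82.75) = -2.44657…

-2.447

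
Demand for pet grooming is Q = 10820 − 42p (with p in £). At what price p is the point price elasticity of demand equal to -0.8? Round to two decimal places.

Ed = −42p/(10820 − 42p). Set this equal to -0.8:
42p = 0.8·(10820 − 42p) ⇒ 42p(1 + 0.8) = 0.8·10820
p = 0.8·10820 / (42·1.8) = 114.4973…

114.50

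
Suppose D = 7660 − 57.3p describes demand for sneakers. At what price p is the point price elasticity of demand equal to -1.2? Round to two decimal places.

Ed = −57.3p/(7660 − 57.3p). Set this equal to -1.2:
57.3p = 1.2·(7660 − 57.3p) ⇒ 57.3p(1 + 1.2) = 1.2·7660
p = 1.2·7660 / (57.3·2.2) = 72.9176…

72.92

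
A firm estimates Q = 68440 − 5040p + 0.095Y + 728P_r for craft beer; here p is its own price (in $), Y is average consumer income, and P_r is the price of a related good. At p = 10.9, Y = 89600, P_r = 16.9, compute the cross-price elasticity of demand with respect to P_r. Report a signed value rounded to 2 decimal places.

0.36

At the given values, Q = 68440 − 5040(10.9) + 0.095(89600) + 728(16.9) = 34319.2.
∂Q/∂P_r = 728.
E = (728) × (16.9/34319.2) = 0.3584…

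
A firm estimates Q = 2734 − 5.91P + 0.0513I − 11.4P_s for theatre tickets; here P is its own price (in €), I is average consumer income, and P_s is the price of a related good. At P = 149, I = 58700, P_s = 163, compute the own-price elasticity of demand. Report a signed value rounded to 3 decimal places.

At the given values, Q = 2734 − 5.91(149) + 0.0513(58700) − 11.4(163) = 3006.52.
∂Q/∂P = −5.91.
E = (-5.91) × (149/3006.52) = -0.29289…

-0.293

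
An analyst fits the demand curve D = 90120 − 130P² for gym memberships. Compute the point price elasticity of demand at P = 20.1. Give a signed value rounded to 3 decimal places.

dD/dP = −2·130·P = -5226. At P = 20.1, D = 37598.7.
Ed = (dD/dP)·(P/D) = (-5226) × (20.1/37598.7) = -2.79378…

-2.794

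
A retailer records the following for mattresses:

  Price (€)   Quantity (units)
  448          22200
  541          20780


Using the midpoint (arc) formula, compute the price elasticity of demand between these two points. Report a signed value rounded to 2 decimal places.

%ΔQ = (20780 − 22200) / [(22200 + 20780)/2] = -1420/21490 = -0.066077…
%ΔP = (541 − 448) / [(448 + 541)/2] = 93/494.5 = 0.188068…
Arc Ed = %ΔQ / %ΔP = (-1420/21490) / (93/494.5) = -0.3513…

-0.35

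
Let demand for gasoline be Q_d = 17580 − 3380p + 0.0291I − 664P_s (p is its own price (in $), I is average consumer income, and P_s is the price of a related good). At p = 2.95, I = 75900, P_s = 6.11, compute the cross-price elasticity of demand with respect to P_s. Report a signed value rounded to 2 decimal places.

At the given values, Q_d = 17580 − 3380(2.95) + 0.0291(75900) − 664(6.11) = 5760.65.
∂Q_d/∂P_s = -664.
E = (-664) × (6.11/5760.65) = -0.7042…

-0.70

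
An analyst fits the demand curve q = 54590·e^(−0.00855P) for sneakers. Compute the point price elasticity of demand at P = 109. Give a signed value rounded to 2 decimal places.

dq/dP = −0.00855·q = -183.797. At P = 109, q = 21496.7.
Ed = (dq/dP)·(P/q) = (-183.797) × (109/21496.7) = -0.9319…

-0.93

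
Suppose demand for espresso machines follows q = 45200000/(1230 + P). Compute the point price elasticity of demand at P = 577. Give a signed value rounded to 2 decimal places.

dq/dP = −45200000/(1230 + P)² = -13.8427. At P = 577, q = 25013.8.
Ed = (dq/dP)·(P/q) = (-13.8427) × (577/25013.8) = -0.3193…

-0.32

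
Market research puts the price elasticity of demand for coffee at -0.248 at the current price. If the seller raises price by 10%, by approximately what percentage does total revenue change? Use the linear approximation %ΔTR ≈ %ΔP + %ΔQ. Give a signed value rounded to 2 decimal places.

%ΔQ ≈ Ed × %ΔP = (-0.248) × (+10%) = -2.4800%
%ΔTR ≈ %ΔP + %ΔQ = (+10%) + (-2.4800%) = +7.5200%

+7.52%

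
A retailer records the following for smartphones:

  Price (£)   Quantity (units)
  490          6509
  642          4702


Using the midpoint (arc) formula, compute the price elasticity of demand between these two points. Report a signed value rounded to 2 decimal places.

%ΔQ = (4702 − 6509) / [(6509 + 4702)/2] = -1807/5605.5 = -0.322361…
%ΔP = (642 − 490) / [(490 + 642)/2] = 152/566 = 0.268551…
Arc Ed = %ΔQ / %ΔP = (-1807/5605.5) / (152/566) = -1.2003…

-1.20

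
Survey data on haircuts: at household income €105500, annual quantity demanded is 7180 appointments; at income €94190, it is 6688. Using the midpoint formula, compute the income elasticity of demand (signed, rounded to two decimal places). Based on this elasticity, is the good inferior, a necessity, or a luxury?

%ΔQ = (6688 − 7180)/[( 7180 + 6688)/2] = -492/6934 = -0.070954…
%ΔIncome = (94190 − 105500)/[( 105500 + 94190)/2] = -11310/99845 = -0.113275…
E_income = (-492/6934) / (-11310/99845) = 0.6263…
0 < E_income < 1 ⇒ normal good, necessity.

0.63; necessity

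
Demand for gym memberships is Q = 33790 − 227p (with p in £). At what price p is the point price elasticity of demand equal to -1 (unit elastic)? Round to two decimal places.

74.43

Ed = −227p/(33790 − 227p). Set this equal to -1:
227p = 1·(33790 − 227p) ⇒ 227p(1 + 1) = 1·33790
p = 1·33790 / (227·2) = 74.4273…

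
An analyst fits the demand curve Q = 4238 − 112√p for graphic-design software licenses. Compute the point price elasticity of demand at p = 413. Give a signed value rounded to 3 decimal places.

dQ/dp = −112/(2√p) = -2.75558. At p = 413, Q = 1961.89.
Ed = (dQ/dp)·(p/Q) = (-2.75558) × (413/1961.89) = -0.58008…

-0.580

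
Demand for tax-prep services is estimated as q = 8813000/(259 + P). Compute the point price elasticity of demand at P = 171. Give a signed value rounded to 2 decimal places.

-0.40

dq/dP = −8813000/(259 + P)² = -47.6636. At P = 171, q = 20495.3.
Ed = (dq/dP)·(P/q) = (-47.6636) × (171/20495.3) = -0.3976…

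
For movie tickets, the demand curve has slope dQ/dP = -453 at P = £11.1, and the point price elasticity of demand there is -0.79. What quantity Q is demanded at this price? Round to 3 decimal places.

Ed = (dQ/dP)·(P/Q) ⇒ Q = (dQ/dP)·P/Ed = (-453)·11.1/(-0.79) = 6364.93670…

6364.937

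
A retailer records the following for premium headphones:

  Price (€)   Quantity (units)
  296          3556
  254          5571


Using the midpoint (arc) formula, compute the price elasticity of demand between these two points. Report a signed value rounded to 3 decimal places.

-2.891

%ΔQ = (5571 − 3556) / [(3556 + 5571)/2] = 2015/4563.5 = 0.441547…
%ΔP = (254 − 296) / [(296 + 254)/2] = -42/275 = -0.152727…
Arc Ed = %ΔQ / %ΔP = (2015/4563.5) / (-42/275) = -2.89108…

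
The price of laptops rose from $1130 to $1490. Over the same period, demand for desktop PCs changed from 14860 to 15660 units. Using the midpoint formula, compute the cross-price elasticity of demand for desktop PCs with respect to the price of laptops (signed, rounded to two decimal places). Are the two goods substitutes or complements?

%ΔQ_{desktop PCs} = (15660 − 14860)/avg = 800/15260 = 0.052424…
%ΔP_{laptops} = (1490 − 1130)/avg = 360/1310 = 0.274809…
E_cross = (800/15260) / (360/1310) = 0.1907…
E_cross > 0 ⇒ the goods are substitutes.

0.19; substitutes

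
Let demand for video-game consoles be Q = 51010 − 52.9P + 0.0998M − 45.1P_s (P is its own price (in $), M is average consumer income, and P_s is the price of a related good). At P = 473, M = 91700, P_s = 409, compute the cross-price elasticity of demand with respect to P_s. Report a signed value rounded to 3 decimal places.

At the given values, Q = 51010 − 52.9(473) + 0.0998(91700) − 45.1(409) = 16694.06.
∂Q/∂P_s = -45.1.
E = (-45.1) × (409/16694.06) = -1.10493…

-1.105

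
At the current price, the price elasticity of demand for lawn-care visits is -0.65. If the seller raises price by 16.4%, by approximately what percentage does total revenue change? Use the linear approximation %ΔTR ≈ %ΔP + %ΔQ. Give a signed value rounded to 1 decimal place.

%ΔQ ≈ Ed × %ΔP = (-0.65) × (+16.4%) = -10.6600%
%ΔTR ≈ %ΔP + %ΔQ = (+16.4%) + (-10.6600%) = +5.7400%

+5.7%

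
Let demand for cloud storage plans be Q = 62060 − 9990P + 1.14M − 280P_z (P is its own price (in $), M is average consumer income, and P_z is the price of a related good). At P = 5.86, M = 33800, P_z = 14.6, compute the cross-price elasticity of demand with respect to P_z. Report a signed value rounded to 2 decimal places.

At the given values, Q = 62060 − 9990(5.86) + 1.14(33800) − 280(14.6) = 37962.6.
∂Q/∂P_z = -280.
E = (-280) × (14.6/37962.6) = -0.1076…

-0.11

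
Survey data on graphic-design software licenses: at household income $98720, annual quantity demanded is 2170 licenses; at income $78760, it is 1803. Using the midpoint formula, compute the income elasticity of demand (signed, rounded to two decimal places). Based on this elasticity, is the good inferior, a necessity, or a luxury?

%ΔQ = (1803 − 2170)/[( 2170 + 1803)/2] = -367/1986.5 = -0.184747…
%ΔIncome = (78760 − 98720)/[( 98720 + 78760)/2] = -19960/88740 = -0.224926…
E_income = (-367/1986.5) / (-19960/88740) = 0.8213…
0 < E_income < 1 ⇒ normal good, necessity.

0.82; necessity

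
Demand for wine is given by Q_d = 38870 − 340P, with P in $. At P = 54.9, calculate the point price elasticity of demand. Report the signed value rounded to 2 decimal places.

dQ_d/dP = −340. At P = 54.9, Q_d = 38870 − 340(54.9) = 20204.
Ed = (dQ_d/dP)·(P/Q_d) = −340 × (54.9/20204) = -0.9238…

-0.92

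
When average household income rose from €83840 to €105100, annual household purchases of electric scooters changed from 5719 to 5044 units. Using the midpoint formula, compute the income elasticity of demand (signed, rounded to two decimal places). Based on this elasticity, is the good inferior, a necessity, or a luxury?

-0.56; inferior

%ΔQ = (5044 − 5719)/[( 5719 + 5044)/2] = -675/5381.5 = -0.125429…
%ΔIncome = (105100 − 83840)/[( 83840 + 105100)/2] = 21260/94470 = 0.225044…
E_income = (-675/5381.5) / (21260/94470) = -0.5573…
E_income < 0 ⇒ inferior good.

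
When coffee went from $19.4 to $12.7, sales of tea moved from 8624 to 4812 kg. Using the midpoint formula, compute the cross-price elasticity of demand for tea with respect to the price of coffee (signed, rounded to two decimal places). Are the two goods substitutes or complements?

1.36; substitutes

%ΔQ_{tea} = (4812 − 8624)/avg = -3812/6718 = -0.567430…
%ΔP_{coffee} = (12.7 − 19.4)/avg = -6.7/16.05 = -0.417445…
E_cross = (-3812/6718) / (-6.7/16.05) = 1.3592…
E_cross > 0 ⇒ the goods are substitutes.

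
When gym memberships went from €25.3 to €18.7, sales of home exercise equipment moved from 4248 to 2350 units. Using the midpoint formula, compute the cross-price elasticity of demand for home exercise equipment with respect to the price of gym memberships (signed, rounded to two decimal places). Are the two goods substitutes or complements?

%ΔQ_{home exercise equipment} = (2350 − 4248)/avg = -1898/3299 = -0.575325…
%ΔP_{gym memberships} = (18.7 − 25.3)/avg = -6.6/22 = -0.3
E_cross = (-1898/3299) / (-6.6/22) = 1.9177…
E_cross > 0 ⇒ the goods are substitutes.

1.92; substitutes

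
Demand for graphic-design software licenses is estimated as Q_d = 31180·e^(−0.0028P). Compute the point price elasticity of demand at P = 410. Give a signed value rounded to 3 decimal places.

dQ_d/dP = −0.0028·Q_d = -27.699. At P = 410, Q_d = 9892.5.
Ed = (dQ_d/dP)·(P/Q_d) = (-27.699) × (410/9892.5) = -1.148

-1.148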